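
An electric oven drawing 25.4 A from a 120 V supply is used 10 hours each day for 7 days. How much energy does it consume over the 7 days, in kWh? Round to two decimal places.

Power = 25.4 A × 120 V = 3048 W = 3.048 kW
Runtime = 10 h/day × 7 days = 70 h
Energy = 3.048 kW × 70 h = 213.36 kWh

213.36 kWh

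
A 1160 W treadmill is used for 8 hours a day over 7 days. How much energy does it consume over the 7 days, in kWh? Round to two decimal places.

Runtime = 8 h/day × 7 days = 56 h
Energy = 1.16 kW × 56 h = 64.96 kWh

64.96 kWh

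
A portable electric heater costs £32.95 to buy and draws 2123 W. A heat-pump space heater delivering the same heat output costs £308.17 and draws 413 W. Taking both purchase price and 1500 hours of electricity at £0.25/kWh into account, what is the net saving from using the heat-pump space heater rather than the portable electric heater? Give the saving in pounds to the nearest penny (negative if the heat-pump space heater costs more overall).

£366.03

portable electric heater: £32.95 + (2123/1000) kW × 1500 h × £0.25 = £32.95 + £796.125 = £829.075
heat-pump space heater: £308.17 + (413/1000) kW × 1500 h × £0.25 = £308.17 + £154.875 = £463.045
Saving = £829.075 − £463.045 = £366.03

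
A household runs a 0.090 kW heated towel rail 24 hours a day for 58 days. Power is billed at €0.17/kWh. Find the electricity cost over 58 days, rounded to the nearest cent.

Runtime = 24 h × 58 = 1392 h
Energy = 0.09 kW × 1392 h = 125.28 kWh
Cost = 125.28 kWh × €0.17/kWh = €21.30

€21.30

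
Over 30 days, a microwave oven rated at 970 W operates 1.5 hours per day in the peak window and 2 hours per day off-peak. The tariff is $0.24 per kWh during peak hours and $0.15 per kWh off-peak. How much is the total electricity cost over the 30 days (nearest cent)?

$19.21

Peak energy = 0.97 kW × 1.5 h × 30 = 43.65 kWh
Off-peak energy = 0.97 kW × 2 h × 30 = 58.2 kWh
Cost = 43.65 × $0.24 + 58.2 × $0.15 = $10.476 + $8.73 = $19.21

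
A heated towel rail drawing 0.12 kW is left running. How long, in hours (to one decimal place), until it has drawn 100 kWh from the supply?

833.3 h

Hours = 100 kWh ÷ 0.12 kW = 833.3 h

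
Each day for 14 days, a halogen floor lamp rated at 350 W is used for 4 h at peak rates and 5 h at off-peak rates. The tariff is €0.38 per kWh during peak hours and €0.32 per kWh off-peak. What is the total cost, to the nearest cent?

€15.29

Peak energy = 0.35 kW × 4 h × 14 = 19.6 kWh
Off-peak energy = 0.35 kW × 5 h × 14 = 24.5 kWh
Cost = 19.6 × €0.38 + 24.5 × €0.32 = €7.448 + €7.84 = €15.29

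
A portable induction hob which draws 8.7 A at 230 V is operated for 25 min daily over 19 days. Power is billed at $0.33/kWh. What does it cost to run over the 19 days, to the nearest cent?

Power = 8.7 A × 230 V = 2001 W = 2.001 kW
Runtime = 25 min × 19 = 475 min = 7.916666… h
Energy = 2.001 kW × 7.916666… h = 15.84125 kWh
Cost = 15.84125 kWh × $0.33/kWh = $5.23

$5.23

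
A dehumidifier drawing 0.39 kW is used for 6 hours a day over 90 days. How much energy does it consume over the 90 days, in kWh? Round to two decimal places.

210.60 kWh

Runtime = 6 h/day × 90 days = 540 h
Energy = 0.39 kW × 540 h = 210.6 kWh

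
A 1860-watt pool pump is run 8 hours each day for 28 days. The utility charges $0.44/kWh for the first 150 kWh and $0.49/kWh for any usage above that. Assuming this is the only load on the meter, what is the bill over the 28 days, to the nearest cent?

$196.65

Runtime = 8 h/day × 28 days = 224 h
Energy = 1.86 kW × 224 h = 416.64 kWh
Tier 1 (0–150 kWh): 150 × $0.44 = $66
Above 150 kWh: 266.64 × $0.49 = $130.6536
Bill = $196.65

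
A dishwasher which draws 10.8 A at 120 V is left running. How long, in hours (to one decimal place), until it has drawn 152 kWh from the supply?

117.3 h

Power = 10.8 A × 120 V = 1296 W = 1.296 kW
Hours = 152 kWh ÷ 1.296 kW = 117.3 h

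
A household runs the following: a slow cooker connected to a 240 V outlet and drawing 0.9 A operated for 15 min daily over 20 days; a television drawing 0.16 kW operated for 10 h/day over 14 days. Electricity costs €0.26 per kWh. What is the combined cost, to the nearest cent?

€6.10

slow cooker: Power = 0.9 A × 240 V = 216 W = 0.216 kW
slow cooker: Runtime = 15 min × 20 = 300 min = 5 h
slow cooker: 0.216 kW × 5 h = 1.08 kWh
television: Runtime = 10 h/day × 14 days = 140 h
television: 0.16 kW × 140 h = 22.4 kWh
Total energy = 23.48 kWh
Cost = 23.48 × €0.26 = €6.10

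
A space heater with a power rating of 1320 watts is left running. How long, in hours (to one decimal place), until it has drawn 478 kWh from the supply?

Hours = 478 kWh ÷ 1.32 kW = 362.1 h

362.1 h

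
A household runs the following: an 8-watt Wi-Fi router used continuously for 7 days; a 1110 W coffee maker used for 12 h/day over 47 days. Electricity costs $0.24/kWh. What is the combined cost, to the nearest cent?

$150.57

Wi-Fi router: Runtime = 24 h × 7 = 168 h
Wi-Fi router: 0.008 kW × 168 h = 1.344 kWh
coffee maker: Runtime = 12 h/day × 47 days = 564 h
coffee maker: 1.11 kW × 564 h = 626.04 kWh
Total energy = 627.384 kWh
Cost = 627.384 × $0.24 = $150.57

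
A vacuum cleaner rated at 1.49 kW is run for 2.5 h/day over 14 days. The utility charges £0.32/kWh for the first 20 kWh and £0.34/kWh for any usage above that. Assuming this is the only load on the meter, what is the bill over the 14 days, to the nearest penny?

Runtime = 2.5 h/day × 14 days = 35 h
Energy = 1.49 kW × 35 h = 52.15 kWh
Tier 1 (0–20 kWh): 20 × £0.32 = £6.4
Above 20 kWh: 32.15 × £0.34 = £10.931
Bill = £17.33

£17.33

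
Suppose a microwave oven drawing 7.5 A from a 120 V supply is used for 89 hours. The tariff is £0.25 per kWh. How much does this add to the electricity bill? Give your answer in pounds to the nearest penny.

£20.03

Power = 7.5 A × 120 V = 900 W = 0.9 kW
Energy = 0.9 kW × 89 h = 80.1 kWh
Cost = 80.1 kWh × £0.25/kWh = £20.03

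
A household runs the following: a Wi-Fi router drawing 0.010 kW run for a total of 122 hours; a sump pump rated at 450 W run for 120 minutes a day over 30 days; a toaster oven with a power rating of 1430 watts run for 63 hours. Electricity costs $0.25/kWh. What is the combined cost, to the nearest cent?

$29.58

Wi-Fi router: 0.01 kW × 122 h = 1.22 kWh
sump pump: Runtime = 120 min × 30 = 3600 min = 60 h
sump pump: 0.45 kW × 60 h = 27 kWh
toaster oven: 1.43 kW × 63 h = 90.09 kWh
Total energy = 118.31 kWh
Cost = 118.31 × $0.25 = $29.58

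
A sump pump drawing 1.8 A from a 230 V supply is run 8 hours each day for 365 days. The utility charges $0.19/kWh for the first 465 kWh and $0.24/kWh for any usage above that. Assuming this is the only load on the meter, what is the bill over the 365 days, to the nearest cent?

$266.88

Power = 1.8 A × 230 V = 414 W = 0.414 kW
Runtime = 8 h/day × 365 days = 2920 h
Energy = 0.414 kW × 2920 h = 1208.88 kWh
Tier 1 (0–465 kWh): 465 × $0.19 = $88.35
Above 465 kWh: 743.88 × $0.24 = $178.5312
Bill = $266.88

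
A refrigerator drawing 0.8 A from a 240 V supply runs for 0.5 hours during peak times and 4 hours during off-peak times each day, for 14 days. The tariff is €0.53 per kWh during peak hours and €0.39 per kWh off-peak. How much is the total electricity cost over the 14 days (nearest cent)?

€4.91

Power = 0.8 A × 240 V = 192 W = 0.192 kW
Peak energy = 0.192 kW × 0.5 h × 14 = 1.344 kWh
Off-peak energy = 0.192 kW × 4 h × 14 = 10.752 kWh
Cost = 1.344 × €0.53 + 10.752 × €0.39 = €0.71232 + €4.19328 = €4.91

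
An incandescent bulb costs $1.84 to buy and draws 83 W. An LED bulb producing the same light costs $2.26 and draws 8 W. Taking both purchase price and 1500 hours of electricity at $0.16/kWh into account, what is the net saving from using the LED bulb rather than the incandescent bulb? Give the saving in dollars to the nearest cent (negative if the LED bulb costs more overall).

$17.58

incandescent bulb: $1.84 + (83/1000) kW × 1500 h × $0.16 = $1.84 + $19.92 = $21.76
LED bulb: $2.26 + (8/1000) kW × 1500 h × $0.16 = $2.26 + $1.92 = $4.18
Saving = $21.76 − $4.18 = $17.58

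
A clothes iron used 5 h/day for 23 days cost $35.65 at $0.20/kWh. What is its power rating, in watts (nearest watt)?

Energy = $35.65 ÷ $0.20/kWh = 178.25 kWh
Runtime = 5 h/day × 23 days = 115 h
Power = 178.25 kWh ÷ 115 h = 1.55 kW = 1550 W

1550 W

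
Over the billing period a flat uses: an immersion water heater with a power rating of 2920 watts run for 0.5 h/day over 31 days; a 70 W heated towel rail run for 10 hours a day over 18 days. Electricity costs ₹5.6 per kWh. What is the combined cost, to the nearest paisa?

immersion water heater: Runtime = 0.5 h/day × 31 days = 15.5 h
immersion water heater: 2.92 kW × 15.5 h = 45.26 kWh
heated towel rail: Runtime = 10 h/day × 18 days = 180 h
heated towel rail: 0.07 kW × 180 h = 12.6 kWh
Total energy = 57.86 kWh
Cost = 57.86 × ₹5.6 = ₹324.02

₹324.02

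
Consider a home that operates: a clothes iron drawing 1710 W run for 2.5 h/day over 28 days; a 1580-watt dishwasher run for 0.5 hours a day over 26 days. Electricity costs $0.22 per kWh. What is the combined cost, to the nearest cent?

$30.85

clothes iron: Runtime = 2.5 h/day × 28 days = 70 h
clothes iron: 1.71 kW × 70 h = 119.7 kWh
dishwasher: Runtime = 0.5 h/day × 26 days = 13 h
dishwasher: 1.58 kW × 13 h = 20.54 kWh
Total energy = 140.24 kWh
Cost = 140.24 × $0.22 = $30.85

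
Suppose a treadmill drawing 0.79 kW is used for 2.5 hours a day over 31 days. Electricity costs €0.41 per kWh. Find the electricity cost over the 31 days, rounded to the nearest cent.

Runtime = 2.5 h/day × 31 days = 77.5 h
Energy = 0.79 kW × 77.5 h = 61.225 kWh
Cost = 61.225 kWh × €0.41/kWh = €25.10

€25.10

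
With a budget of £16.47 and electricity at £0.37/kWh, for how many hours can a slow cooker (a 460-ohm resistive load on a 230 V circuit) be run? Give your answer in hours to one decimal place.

387.1 h

Power = V²/R = 230²/460 = 115 W = 0.115 kW
Energy available = £16.47 ÷ £0.37/kWh = 44.5135 kWh
Hours = 44.5135 kWh ÷ 0.115 kW = 387.1 h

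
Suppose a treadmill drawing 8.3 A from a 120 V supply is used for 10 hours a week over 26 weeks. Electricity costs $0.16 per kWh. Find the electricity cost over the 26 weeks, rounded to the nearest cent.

$41.43

Power = 8.3 A × 120 V = 996 W = 0.996 kW
Runtime = 10 h/week × 26 weeks = 260 h
Energy = 0.996 kW × 260 h = 258.96 kWh
Cost = 258.96 kWh × $0.16/kWh = $41.43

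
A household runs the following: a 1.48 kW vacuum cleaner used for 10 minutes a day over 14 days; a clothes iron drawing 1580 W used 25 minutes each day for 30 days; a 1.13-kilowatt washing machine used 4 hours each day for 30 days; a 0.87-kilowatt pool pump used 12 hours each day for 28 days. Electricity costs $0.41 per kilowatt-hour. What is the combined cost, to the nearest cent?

$184.96

vacuum cleaner: Runtime = 10 min × 14 = 140 min = 2.333333… h
vacuum cleaner: 1.48 kW × 2.333333… h = 3.453333… kWh
clothes iron: Runtime = 25 min × 30 = 750 min = 12.5 h
clothes iron: 1.58 kW × 12.5 h = 19.75 kWh
washing machine: Runtime = 4 h/day × 30 days = 120 h
washing machine: 1.13 kW × 120 h = 135.6 kWh
pool pump: Runtime = 12 h/day × 28 days = 336 h
pool pump: 0.87 kW × 336 h = 292.32 kWh
Total energy = 451.123333… kWh
Cost = 451.123333… × $0.41 = $184.96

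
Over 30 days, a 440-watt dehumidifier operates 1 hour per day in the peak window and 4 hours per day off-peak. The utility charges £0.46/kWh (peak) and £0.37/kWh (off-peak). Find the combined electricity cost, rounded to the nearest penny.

£25.61

Peak energy = 0.44 kW × 1 h × 30 = 13.2 kWh
Off-peak energy = 0.44 kW × 4 h × 30 = 52.8 kWh
Cost = 13.2 × £0.46 + 52.8 × £0.37 = £6.072 + £19.536 = £25.61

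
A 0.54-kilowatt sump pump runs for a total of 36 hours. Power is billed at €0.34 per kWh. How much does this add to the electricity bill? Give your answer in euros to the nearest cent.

€6.61

Energy = 0.54 kW × 36 h = 19.44 kWh
Cost = 19.44 kWh × €0.34/kWh = €6.61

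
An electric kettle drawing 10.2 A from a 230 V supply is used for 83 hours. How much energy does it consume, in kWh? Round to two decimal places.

Power = 10.2 A × 230 V = 2346 W = 2.346 kW
Energy = 2.346 kW × 83 h = 194.718 kWh ≈ 194.72 kWh

194.72 kWh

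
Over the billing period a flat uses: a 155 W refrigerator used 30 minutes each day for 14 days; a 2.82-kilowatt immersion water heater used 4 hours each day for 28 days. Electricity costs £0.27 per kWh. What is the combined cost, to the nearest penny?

refrigerator: Runtime = 30 min × 14 = 420 min = 7 h
refrigerator: 0.155 kW × 7 h = 1.085 kWh
immersion water heater: Runtime = 4 h/day × 28 days = 112 h
immersion water heater: 2.82 kW × 112 h = 315.84 kWh
Total energy = 316.925 kWh
Cost = 316.925 × £0.27 = £85.57

£85.57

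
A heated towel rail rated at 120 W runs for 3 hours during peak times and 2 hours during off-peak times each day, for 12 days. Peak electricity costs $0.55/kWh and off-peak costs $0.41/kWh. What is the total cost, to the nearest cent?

Peak energy = 0.12 kW × 3 h × 12 = 4.32 kWh
Off-peak energy = 0.12 kW × 2 h × 12 = 2.88 kWh
Cost = 4.32 × $0.55 + 2.88 × $0.41 = $2.376 + $1.1808 = $3.56

$3.56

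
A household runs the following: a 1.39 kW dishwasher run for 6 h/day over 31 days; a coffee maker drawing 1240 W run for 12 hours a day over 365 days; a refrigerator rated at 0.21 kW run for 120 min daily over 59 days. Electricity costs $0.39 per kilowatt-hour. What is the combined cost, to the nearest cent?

$2228.66

dishwasher: Runtime = 6 h/day × 31 days = 186 h
dishwasher: 1.39 kW × 186 h = 258.54 kWh
coffee maker: Runtime = 12 h/day × 365 days = 4380 h
coffee maker: 1.24 kW × 4380 h = 5431.2 kWh
refrigerator: Runtime = 120 min × 59 = 7080 min = 118 h
refrigerator: 0.21 kW × 118 h = 24.78 kWh
Total energy = 5714.52 kWh
Cost = 5714.52 × $0.39 = $2228.66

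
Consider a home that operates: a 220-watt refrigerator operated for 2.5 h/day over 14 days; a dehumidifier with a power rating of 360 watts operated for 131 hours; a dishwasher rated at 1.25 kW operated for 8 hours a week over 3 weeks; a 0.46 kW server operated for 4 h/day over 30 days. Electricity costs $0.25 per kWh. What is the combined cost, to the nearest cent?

$35.02

refrigerator: Runtime = 2.5 h/day × 14 days = 35 h
refrigerator: 0.22 kW × 35 h = 7.7 kWh
dehumidifier: 0.36 kW × 131 h = 47.16 kWh
dishwasher: Runtime = 8 h/week × 3 weeks = 24 h
dishwasher: 1.25 kW × 24 h = 30 kWh
server: Runtime = 4 h/day × 30 days = 120 h
server: 0.46 kW × 120 h = 55.2 kWh
Total energy = 140.06 kWh
Cost = 140.06 × $0.25 = $35.02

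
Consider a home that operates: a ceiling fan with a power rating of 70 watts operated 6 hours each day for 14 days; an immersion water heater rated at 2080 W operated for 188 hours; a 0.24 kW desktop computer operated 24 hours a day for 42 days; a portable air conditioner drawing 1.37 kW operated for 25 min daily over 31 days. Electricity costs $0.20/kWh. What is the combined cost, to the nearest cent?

ceiling fan: Runtime = 6 h/day × 14 days = 84 h
ceiling fan: 0.07 kW × 84 h = 5.88 kWh
immersion water heater: 2.08 kW × 188 h = 391.04 kWh
desktop computer: Runtime = 24 h × 42 = 1008 h
desktop computer: 0.24 kW × 1008 h = 241.92 kWh
portable air conditioner: Runtime = 25 min × 31 = 775 min = 12.916666… h
portable air conditioner: 1.37 kW × 12.916666… h = 17.695833… kWh
Total energy = 656.535833… kWh
Cost = 656.535833… × $0.20 = $131.31

$131.31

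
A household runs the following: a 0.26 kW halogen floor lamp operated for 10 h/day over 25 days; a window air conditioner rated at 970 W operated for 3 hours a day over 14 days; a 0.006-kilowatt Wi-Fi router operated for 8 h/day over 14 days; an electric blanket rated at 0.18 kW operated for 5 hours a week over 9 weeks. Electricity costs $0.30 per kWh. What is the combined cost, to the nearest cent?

$34.35

halogen floor lamp: Runtime = 10 h/day × 25 days = 250 h
halogen floor lamp: 0.26 kW × 250 h = 65 kWh
window air conditioner: Runtime = 3 h/day × 14 days = 42 h
window air conditioner: 0.97 kW × 42 h = 40.74 kWh
Wi-Fi router: Runtime = 8 h/day × 14 days = 112 h
Wi-Fi router: 0.006 kW × 112 h = 0.672 kWh
electric blanket: Runtime = 5 h/week × 9 weeks = 45 h
electric blanket: 0.18 kW × 45 h = 8.1 kWh
Total energy = 114.512 kWh
Cost = 114.512 × $0.30 = $34.35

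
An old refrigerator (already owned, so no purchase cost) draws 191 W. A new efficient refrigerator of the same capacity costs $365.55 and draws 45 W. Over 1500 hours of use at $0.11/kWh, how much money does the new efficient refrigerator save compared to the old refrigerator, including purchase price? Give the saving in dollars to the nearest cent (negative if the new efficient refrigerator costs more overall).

old refrigerator: $0.00 + (191/1000) kW × 1500 h × $0.11 = $0.00 + $31.515 = $31.515
new efficient refrigerator: $365.55 + (45/1000) kW × 1500 h × $0.11 = $365.55 + $7.425 = $372.975
Saving = $31.515 − $372.975 = −$341.46

-$341.46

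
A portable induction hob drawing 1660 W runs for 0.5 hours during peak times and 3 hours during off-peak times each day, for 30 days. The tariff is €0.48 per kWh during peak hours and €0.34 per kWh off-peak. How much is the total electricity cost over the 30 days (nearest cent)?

€62.75

Peak energy = 1.66 kW × 0.5 h × 30 = 24.9 kWh
Off-peak energy = 1.66 kW × 3 h × 30 = 149.4 kWh
Cost = 24.9 × €0.48 + 149.4 × €0.34 = €11.952 + €50.796 = €62.75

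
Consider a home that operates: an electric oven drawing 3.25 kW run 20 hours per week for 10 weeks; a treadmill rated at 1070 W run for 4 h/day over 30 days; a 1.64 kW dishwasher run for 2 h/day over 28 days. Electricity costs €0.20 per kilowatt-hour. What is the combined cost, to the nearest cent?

electric oven: Runtime = 20 h/week × 10 weeks = 200 h
electric oven: 3.25 kW × 200 h = 650 kWh
treadmill: Runtime = 4 h/day × 30 days = 120 h
treadmill: 1.07 kW × 120 h = 128.4 kWh
dishwasher: Runtime = 2 h/day × 28 days = 56 h
dishwasher: 1.64 kW × 56 h = 91.84 kWh
Total energy = 870.24 kWh
Cost = 870.24 × €0.20 = €174.05

€174.05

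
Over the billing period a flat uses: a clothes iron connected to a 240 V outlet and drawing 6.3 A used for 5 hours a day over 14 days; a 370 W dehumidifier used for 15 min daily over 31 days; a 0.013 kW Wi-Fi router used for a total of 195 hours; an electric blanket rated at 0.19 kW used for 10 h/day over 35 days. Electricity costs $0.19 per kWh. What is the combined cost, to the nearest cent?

clothes iron: Power = 6.3 A × 240 V = 1512 W = 1.512 kW
clothes iron: Runtime = 5 h/day × 14 days = 70 h
clothes iron: 1.512 kW × 70 h = 105.84 kWh
dehumidifier: Runtime = 15 min × 31 = 465 min = 7.75 h
dehumidifier: 0.37 kW × 7.75 h = 2.8675 kWh
Wi-Fi router: 0.013 kW × 195 h = 2.535 kWh
electric blanket: Runtime = 10 h/day × 35 days = 350 h
electric blanket: 0.19 kW × 350 h = 66.5 kWh
Total energy = 177.7425 kWh
Cost = 177.7425 × $0.19 = $33.77

$33.77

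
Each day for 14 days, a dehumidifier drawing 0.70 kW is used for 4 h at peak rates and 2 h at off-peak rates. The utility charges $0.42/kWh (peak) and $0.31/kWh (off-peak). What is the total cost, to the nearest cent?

$22.54

Peak energy = 0.7 kW × 4 h × 14 = 39.2 kWh
Off-peak energy = 0.7 kW × 2 h × 14 = 19.6 kWh
Cost = 39.2 × $0.42 + 19.6 × $0.31 = $16.464 + $6.076 = $22.54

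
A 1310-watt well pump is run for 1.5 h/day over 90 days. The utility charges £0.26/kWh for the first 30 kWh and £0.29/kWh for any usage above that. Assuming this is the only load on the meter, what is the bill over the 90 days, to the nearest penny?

Runtime = 1.5 h/day × 90 days = 135 h
Energy = 1.31 kW × 135 h = 176.85 kWh
Tier 1 (0–30 kWh): 30 × £0.26 = £7.8
Above 30 kWh: 146.85 × £0.29 = £42.5865
Bill = £50.39

£50.39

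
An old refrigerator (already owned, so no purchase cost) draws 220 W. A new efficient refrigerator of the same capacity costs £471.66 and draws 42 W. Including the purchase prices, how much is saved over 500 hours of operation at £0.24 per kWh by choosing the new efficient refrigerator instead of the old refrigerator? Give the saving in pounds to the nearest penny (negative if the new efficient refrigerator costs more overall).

old refrigerator: £0.00 + (220/1000) kW × 500 h × £0.24 = £0.00 + £26.4 = £26.4
new efficient refrigerator: £471.66 + (42/1000) kW × 500 h × £0.24 = £471.66 + £5.04 = £476.7
Saving = £26.4 − £476.7 = −£450.3

-£450.30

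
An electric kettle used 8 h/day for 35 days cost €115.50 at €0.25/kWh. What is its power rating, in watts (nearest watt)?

Energy = €115.50 ÷ €0.25/kWh = 462 kWh
Runtime = 8 h/day × 35 days = 280 h
Power = 462 kWh ÷ 280 h = 1.65 kW = 1650 W

1650 W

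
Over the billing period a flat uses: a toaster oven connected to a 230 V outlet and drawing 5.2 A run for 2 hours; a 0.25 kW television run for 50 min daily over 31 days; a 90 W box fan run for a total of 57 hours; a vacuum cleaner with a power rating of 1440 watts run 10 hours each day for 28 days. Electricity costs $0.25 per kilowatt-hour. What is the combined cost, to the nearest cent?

toaster oven: Power = 5.2 A × 230 V = 1196 W = 1.196 kW
toaster oven: 1.196 kW × 2 h = 2.392 kWh
television: Runtime = 50 min × 31 = 1550 min = 25.833333… h
television: 0.25 kW × 25.833333… h = 6.458333… kWh
box fan: 0.09 kW × 57 h = 5.13 kWh
vacuum cleaner: Runtime = 10 h/day × 28 days = 280 h
vacuum cleaner: 1.44 kW × 280 h = 403.2 kWh
Total energy = 417.180333… kWh
Cost = 417.180333… × $0.25 = $104.30

$104.30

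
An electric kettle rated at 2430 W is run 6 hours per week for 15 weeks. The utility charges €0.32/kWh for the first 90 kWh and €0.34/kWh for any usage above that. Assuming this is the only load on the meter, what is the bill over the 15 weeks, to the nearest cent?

Runtime = 6 h/week × 15 weeks = 90 h
Energy = 2.43 kW × 90 h = 218.7 kWh
Tier 1 (0–90 kWh): 90 × €0.32 = €28.8
Above 90 kWh: 128.7 × €0.34 = €43.758
Bill = €72.56

€72.56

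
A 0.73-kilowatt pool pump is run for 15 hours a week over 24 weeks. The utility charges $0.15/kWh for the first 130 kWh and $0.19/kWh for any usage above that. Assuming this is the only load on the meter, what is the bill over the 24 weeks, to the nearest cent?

$44.73

Runtime = 15 h/week × 24 weeks = 360 h
Energy = 0.73 kW × 360 h = 262.8 kWh
Tier 1 (0–130 kWh): 130 × $0.15 = $19.5
Above 130 kWh: 132.8 × $0.19 = $25.232
Bill = $44.73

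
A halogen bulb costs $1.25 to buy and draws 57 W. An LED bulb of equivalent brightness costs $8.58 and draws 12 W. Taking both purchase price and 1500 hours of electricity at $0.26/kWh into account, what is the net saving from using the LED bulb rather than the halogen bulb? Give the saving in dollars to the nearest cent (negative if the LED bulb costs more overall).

$10.22

halogen bulb: $1.25 + (57/1000) kW × 1500 h × $0.26 = $1.25 + $22.23 = $23.48
LED bulb: $8.58 + (12/1000) kW × 1500 h × $0.26 = $8.58 + $4.68 = $13.26
Saving = $23.48 − $13.26 = $10.22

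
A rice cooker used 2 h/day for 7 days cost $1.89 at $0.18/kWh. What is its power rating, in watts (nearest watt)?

750 W

Energy = $1.89 ÷ $0.18/kWh = 10.5 kWh
Runtime = 2 h/day × 7 days = 14 h
Power = 10.5 kWh ÷ 14 h = 0.75 kW = 750 W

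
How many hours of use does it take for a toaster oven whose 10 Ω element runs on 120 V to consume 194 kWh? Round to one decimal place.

134.7 h

Power = V²/R = 120²/10 = 1440 W = 1.44 kW
Hours = 194 kWh ÷ 1.44 kW = 134.7 h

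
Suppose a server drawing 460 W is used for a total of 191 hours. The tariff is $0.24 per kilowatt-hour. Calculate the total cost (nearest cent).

Energy = 0.46 kW × 191 h = 87.86 kWh
Cost = 87.86 kWh × $0.24/kWh = $21.09

$21.09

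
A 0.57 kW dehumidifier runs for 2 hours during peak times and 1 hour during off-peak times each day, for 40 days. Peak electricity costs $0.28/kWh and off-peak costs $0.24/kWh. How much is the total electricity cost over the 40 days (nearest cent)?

Peak energy = 0.57 kW × 2 h × 40 = 45.6 kWh
Off-peak energy = 0.57 kW × 1 h × 40 = 22.8 kWh
Cost = 45.6 × $0.28 + 22.8 × $0.24 = $12.768 + $5.472 = $18.24

$18.24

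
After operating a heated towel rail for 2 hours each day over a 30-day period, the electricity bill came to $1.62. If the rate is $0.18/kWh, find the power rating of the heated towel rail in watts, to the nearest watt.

150 W

Energy = $1.62 ÷ $0.18/kWh = 9 kWh
Runtime = 2 h/day × 30 days = 60 h
Power = 9 kWh ÷ 60 h = 0.15 kW = 150 W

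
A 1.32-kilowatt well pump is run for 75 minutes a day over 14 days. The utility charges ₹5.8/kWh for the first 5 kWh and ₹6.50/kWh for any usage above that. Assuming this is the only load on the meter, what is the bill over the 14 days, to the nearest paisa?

Runtime = 75 min × 14 = 1050 min = 17.5 h
Energy = 1.32 kW × 17.5 h = 23.1 kWh
Tier 1 (0–5 kWh): 5 × ₹5.8 = ₹29
Above 5 kWh: 18.1 × ₹6.50 = ₹117.65
Bill = ₹146.65

₹146.65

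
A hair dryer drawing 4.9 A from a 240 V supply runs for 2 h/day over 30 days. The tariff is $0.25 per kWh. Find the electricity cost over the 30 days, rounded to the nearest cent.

Power = 4.9 A × 240 V = 1176 W = 1.176 kW
Runtime = 2 h/day × 30 days = 60 h
Energy = 1.176 kW × 60 h = 70.56 kWh
Cost = 70.56 kWh × $0.25/kWh = $17.64

$17.64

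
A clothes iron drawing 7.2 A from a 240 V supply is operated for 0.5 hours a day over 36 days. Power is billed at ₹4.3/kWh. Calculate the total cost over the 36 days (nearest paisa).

Power = 7.2 A × 240 V = 1728 W = 1.728 kW
Runtime = 0.5 h/day × 36 days = 18 h
Energy = 1.728 kW × 18 h = 31.104 kWh
Cost = 31.104 kWh × ₹4.3/kWh = ₹133.75

₹133.75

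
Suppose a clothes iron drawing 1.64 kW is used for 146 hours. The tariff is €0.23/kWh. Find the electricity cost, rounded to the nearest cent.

€55.07

Energy = 1.64 kW × 146 h = 239.44 kWh
Cost = 239.44 kWh × €0.23/kWh = €55.07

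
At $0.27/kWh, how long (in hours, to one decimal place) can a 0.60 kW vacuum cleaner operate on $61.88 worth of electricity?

382.0 h

Energy available = $61.88 ÷ $0.27/kWh = 229.1852 kWh
Hours = 229.1852 kWh ÷ 0.6 kW = 382.0 h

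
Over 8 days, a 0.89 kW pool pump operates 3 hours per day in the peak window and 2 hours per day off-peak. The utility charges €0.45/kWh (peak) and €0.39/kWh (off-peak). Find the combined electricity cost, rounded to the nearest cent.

€15.17

Peak energy = 0.89 kW × 3 h × 8 = 21.36 kWh
Off-peak energy = 0.89 kW × 2 h × 8 = 14.24 kWh
Cost = 21.36 × €0.45 + 14.24 × €0.39 = €9.612 + €5.5536 = €15.17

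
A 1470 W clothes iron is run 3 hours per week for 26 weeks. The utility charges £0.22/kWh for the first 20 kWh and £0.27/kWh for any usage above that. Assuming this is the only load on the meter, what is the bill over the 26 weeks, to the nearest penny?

Runtime = 3 h/week × 26 weeks = 78 h
Energy = 1.47 kW × 78 h = 114.66 kWh
Tier 1 (0–20 kWh): 20 × £0.22 = £4.4
Above 20 kWh: 94.66 × £0.27 = £25.5582
Bill = £29.96

£29.96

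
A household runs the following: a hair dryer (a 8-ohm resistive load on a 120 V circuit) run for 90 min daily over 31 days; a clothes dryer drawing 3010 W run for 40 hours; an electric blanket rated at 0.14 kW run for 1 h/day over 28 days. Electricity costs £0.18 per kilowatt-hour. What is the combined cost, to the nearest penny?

£37.44

hair dryer: Power = V²/R = 120²/8 = 1800 W = 1.8 kW
hair dryer: Runtime = 90 min × 31 = 2790 min = 46.5 h
hair dryer: 1.8 kW × 46.5 h = 83.7 kWh
clothes dryer: 3.01 kW × 40 h = 120.4 kWh
electric blanket: Runtime = 1 h/day × 28 days = 28 h
electric blanket: 0.14 kW × 28 h = 3.92 kWh
Total energy = 208.02 kWh
Cost = 208.02 × £0.18 = £37.44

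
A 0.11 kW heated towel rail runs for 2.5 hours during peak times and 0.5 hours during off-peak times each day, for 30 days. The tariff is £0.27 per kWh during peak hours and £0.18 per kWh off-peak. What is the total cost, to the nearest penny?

Peak energy = 0.11 kW × 2.5 h × 30 = 8.25 kWh
Off-peak energy = 0.11 kW × 0.5 h × 30 = 1.65 kWh
Cost = 8.25 × £0.27 + 1.65 × £0.18 = £2.2275 + £0.297 = £2.52

£2.52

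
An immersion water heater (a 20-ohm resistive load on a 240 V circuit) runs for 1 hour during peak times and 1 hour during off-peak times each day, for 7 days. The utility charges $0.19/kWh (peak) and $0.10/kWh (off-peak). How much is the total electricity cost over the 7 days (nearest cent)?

Power = V²/R = 240²/20 = 2880 W = 2.88 kW
Peak energy = 2.88 kW × 1 h × 7 = 20.16 kWh
Off-peak energy = 2.88 kW × 1 h × 7 = 20.16 kWh
Cost = 20.16 × $0.19 + 20.16 × $0.10 = $3.8304 + $2.016 = $5.85

$5.85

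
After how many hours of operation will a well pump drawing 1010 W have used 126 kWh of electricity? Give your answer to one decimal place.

124.8 h

Hours = 126 kWh ÷ 1.01 kW = 124.8 h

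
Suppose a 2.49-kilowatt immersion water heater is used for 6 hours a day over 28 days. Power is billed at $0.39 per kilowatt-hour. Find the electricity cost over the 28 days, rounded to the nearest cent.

Runtime = 6 h/day × 28 days = 168 h
Energy = 2.49 kW × 168 h = 418.32 kWh
Cost = 418.32 kWh × $0.39/kWh = $163.14

$163.14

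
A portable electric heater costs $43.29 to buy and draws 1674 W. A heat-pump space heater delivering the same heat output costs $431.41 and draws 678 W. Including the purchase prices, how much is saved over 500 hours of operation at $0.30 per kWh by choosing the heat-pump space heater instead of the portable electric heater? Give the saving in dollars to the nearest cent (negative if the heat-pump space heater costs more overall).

-$238.72

portable electric heater: $43.29 + (1674/1000) kW × 500 h × $0.30 = $43.29 + $251.1 = $294.39
heat-pump space heater: $431.41 + (678/1000) kW × 500 h × $0.30 = $431.41 + $101.7 = $533.11
Saving = $294.39 − $533.11 = −$238.72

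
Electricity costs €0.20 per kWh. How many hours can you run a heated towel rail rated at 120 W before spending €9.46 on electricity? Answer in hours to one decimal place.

Energy available = €9.46 ÷ €0.20/kWh = 47.3 kWh
Hours = 47.3 kWh ÷ 0.12 kW = 394.2 h

394.2 h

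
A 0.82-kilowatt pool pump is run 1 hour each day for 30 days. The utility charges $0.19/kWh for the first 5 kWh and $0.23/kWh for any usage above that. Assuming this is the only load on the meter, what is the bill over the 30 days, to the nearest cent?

Runtime = 1 h/day × 30 days = 30 h
Energy = 0.82 kW × 30 h = 24.6 kWh
Tier 1 (0–5 kWh): 5 × $0.19 = $0.95
Above 5 kWh: 19.6 × $0.23 = $4.508
Bill = $5.46

$5.46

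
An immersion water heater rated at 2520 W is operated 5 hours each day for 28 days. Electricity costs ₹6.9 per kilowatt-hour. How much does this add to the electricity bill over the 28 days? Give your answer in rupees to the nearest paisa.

Runtime = 5 h/day × 28 days = 140 h
Energy = 2.52 kW × 140 h = 352.8 kWh
Cost = 352.8 kWh × ₹6.9/kWh = ₹2434.32

₹2434.32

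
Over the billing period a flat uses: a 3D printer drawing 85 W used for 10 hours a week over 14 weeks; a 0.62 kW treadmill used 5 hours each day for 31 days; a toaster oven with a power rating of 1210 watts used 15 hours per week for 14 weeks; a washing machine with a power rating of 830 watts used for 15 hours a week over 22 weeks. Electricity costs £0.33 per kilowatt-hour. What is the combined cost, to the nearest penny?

£209.88

3D printer: Runtime = 10 h/week × 14 weeks = 140 h
3D printer: 0.085 kW × 140 h = 11.9 kWh
treadmill: Runtime = 5 h/day × 31 days = 155 h
treadmill: 0.62 kW × 155 h = 96.1 kWh
toaster oven: Runtime = 15 h/week × 14 weeks = 210 h
toaster oven: 1.21 kW × 210 h = 254.1 kWh
washing machine: Runtime = 15 h/week × 22 weeks = 330 h
washing machine: 0.83 kW × 330 h = 273.9 kWh
Total energy = 636 kWh
Cost = 636 × £0.33 = £209.88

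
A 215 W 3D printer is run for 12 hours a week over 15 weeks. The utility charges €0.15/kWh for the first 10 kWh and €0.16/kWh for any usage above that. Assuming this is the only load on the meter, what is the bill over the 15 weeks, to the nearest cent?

€6.09

Runtime = 12 h/week × 15 weeks = 180 h
Energy = 0.215 kW × 180 h = 38.7 kWh
Tier 1 (0–10 kWh): 10 × €0.15 = €1.5
Above 10 kWh: 28.7 × €0.16 = €4.592
Bill = €6.09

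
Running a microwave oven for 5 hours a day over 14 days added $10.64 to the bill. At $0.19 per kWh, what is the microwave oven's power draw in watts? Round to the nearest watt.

Energy = $10.64 ÷ $0.19/kWh = 56 kWh
Runtime = 5 h/day × 14 days = 70 h
Power = 56 kWh ÷ 70 h = 0.8 kW = 800 W

800 W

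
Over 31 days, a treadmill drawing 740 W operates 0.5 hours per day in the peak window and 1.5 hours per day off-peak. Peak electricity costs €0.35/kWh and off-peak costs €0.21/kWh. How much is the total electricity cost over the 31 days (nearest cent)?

€11.24

Peak energy = 0.74 kW × 0.5 h × 31 = 11.47 kWh
Off-peak energy = 0.74 kW × 1.5 h × 31 = 34.41 kWh
Cost = 11.47 × €0.35 + 34.41 × €0.21 = €4.0145 + €7.2261 = €11.24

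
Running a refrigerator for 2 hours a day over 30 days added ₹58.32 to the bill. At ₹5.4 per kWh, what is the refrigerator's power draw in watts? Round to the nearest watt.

180 W

Energy = ₹58.32 ÷ ₹5.4/kWh = 10.8 kWh
Runtime = 2 h/day × 30 days = 60 h
Power = 10.8 kWh ÷ 60 h = 0.18 kW = 180 W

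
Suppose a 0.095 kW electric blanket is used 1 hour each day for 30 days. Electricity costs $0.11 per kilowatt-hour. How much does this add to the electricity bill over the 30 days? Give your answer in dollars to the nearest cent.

Runtime = 1 h/day × 30 days = 30 h
Energy = 0.095 kW × 30 h = 2.85 kWh
Cost = 2.85 kWh × $0.11/kWh = $0.31

$0.31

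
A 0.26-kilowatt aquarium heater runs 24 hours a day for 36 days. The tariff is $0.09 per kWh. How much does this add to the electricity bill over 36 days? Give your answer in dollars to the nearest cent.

Runtime = 24 h × 36 = 864 h
Energy = 0.26 kW × 864 h = 224.64 kWh
Cost = 224.64 kWh × $0.09/kWh = $20.22

$20.22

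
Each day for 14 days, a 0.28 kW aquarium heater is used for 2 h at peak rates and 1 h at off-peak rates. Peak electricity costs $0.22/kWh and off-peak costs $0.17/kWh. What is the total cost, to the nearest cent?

$2.39

Peak energy = 0.28 kW × 2 h × 14 = 7.84 kWh
Off-peak energy = 0.28 kW × 1 h × 14 = 3.92 kWh
Cost = 7.84 × $0.22 + 3.92 × $0.17 = $1.7248 + $0.6664 = $2.39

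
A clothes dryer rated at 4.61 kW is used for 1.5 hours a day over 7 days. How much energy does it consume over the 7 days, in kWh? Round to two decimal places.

48.41 kWh

Runtime = 1.5 h/day × 7 days = 10.5 h
Energy = 4.61 kW × 10.5 h = 48.405 kWh ≈ 48.41 kWh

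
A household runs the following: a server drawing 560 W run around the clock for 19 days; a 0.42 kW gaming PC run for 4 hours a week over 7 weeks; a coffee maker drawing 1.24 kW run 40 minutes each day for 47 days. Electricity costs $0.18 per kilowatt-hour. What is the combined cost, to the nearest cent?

$55.08

server: Runtime = 24 h × 19 = 456 h
server: 0.56 kW × 456 h = 255.36 kWh
gaming PC: Runtime = 4 h/week × 7 weeks = 28 h
gaming PC: 0.42 kW × 28 h = 11.76 kWh
coffee maker: Runtime = 40 min × 47 = 1880 min = 31.333333… h
coffee maker: 1.24 kW × 31.333333… h = 38.853333… kWh
Total energy = 305.973333… kWh
Cost = 305.973333… × $0.18 = $55.08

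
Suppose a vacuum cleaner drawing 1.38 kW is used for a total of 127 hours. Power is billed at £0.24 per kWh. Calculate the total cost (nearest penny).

Energy = 1.38 kW × 127 h = 175.26 kWh
Cost = 175.26 kWh × £0.24/kWh = £42.06

£42.06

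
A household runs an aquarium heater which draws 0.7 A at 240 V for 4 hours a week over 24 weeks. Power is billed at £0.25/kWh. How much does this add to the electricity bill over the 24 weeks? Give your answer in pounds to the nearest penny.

Power = 0.7 A × 240 V = 168 W = 0.168 kW
Runtime = 4 h/week × 24 weeks = 96 h
Energy = 0.168 kW × 96 h = 16.128 kWh
Cost = 16.128 kWh × £0.25/kWh = £4.03

£4.03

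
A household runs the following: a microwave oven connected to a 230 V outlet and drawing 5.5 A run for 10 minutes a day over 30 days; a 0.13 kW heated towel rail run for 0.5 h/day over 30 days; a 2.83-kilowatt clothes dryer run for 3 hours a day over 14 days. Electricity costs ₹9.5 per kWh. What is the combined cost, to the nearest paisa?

microwave oven: Power = 5.5 A × 230 V = 1265 W = 1.265 kW
microwave oven: Runtime = 10 min × 30 = 300 min = 5 h
microwave oven: 1.265 kW × 5 h = 6.325 kWh
heated towel rail: Runtime = 0.5 h/day × 30 days = 15 h
heated towel rail: 0.13 kW × 15 h = 1.95 kWh
clothes dryer: Runtime = 3 h/day × 14 days = 42 h
clothes dryer: 2.83 kW × 42 h = 118.86 kWh
Total energy = 127.135 kWh
Cost = 127.135 × ₹9.5 = ₹1207.78

₹1207.78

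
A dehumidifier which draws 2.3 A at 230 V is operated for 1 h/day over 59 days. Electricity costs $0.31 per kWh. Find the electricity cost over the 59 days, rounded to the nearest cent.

$9.68

Power = 2.3 A × 230 V = 529 W = 0.529 kW
Runtime = 1 h/day × 59 days = 59 h
Energy = 0.529 kW × 59 h = 31.211 kWh
Cost = 31.211 kWh × $0.31/kWh = $9.68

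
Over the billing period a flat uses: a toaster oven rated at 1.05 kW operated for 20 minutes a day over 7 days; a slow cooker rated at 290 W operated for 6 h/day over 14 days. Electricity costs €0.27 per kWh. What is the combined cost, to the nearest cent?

€7.24

toaster oven: Runtime = 20 min × 7 = 140 min = 2.333333… h
toaster oven: 1.05 kW × 2.333333… h = 2.45 kWh
slow cooker: Runtime = 6 h/day × 14 days = 84 h
slow cooker: 0.29 kW × 84 h = 24.36 kWh
Total energy = 26.81 kWh
Cost = 26.81 × €0.27 = €7.24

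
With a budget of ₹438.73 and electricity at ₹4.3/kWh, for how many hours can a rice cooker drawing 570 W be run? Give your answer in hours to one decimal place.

179.0 h

Energy available = ₹438.73 ÷ ₹4.3/kWh = 102.0302 kWh
Hours = 102.0302 kWh ÷ 0.57 kW = 179.0 h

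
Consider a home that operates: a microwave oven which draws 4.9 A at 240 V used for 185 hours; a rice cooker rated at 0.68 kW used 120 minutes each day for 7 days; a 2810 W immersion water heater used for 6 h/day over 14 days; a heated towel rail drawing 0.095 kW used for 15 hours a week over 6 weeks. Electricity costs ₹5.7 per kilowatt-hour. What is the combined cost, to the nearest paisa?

₹2688.52

microwave oven: Power = 4.9 A × 240 V = 1176 W = 1.176 kW
microwave oven: 1.176 kW × 185 h = 217.56 kWh
rice cooker: Runtime = 120 min × 7 = 840 min = 14 h
rice cooker: 0.68 kW × 14 h = 9.52 kWh
immersion water heater: Runtime = 6 h/day × 14 days = 84 h
immersion water heater: 2.81 kW × 84 h = 236.04 kWh
heated towel rail: Runtime = 15 h/week × 6 weeks = 90 h
heated towel rail: 0.095 kW × 90 h = 8.55 kWh
Total energy = 471.67 kWh
Cost = 471.67 × ₹5.7 = ₹2688.52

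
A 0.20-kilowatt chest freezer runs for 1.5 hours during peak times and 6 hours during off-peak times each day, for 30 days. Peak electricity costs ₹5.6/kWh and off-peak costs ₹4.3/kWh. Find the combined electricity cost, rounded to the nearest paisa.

Peak energy = 0.2 kW × 1.5 h × 30 = 9 kWh
Off-peak energy = 0.2 kW × 6 h × 30 = 36 kWh
Cost = 9 × ₹5.6 + 36 × ₹4.3 = ₹50.4 + ₹154.8 = ₹205.20

₹205.20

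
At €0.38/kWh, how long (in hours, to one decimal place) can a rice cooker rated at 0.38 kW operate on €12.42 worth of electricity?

86.0 h

Energy available = €12.42 ÷ €0.38/kWh = 32.6842 kWh
Hours = 32.6842 kWh ÷ 0.38 kW = 86.0 h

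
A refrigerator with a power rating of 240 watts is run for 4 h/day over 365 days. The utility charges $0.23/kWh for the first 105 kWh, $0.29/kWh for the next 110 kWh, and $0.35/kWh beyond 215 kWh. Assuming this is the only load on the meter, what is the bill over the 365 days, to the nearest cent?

Runtime = 4 h/day × 365 days = 1460 h
Energy = 0.24 kW × 1460 h = 350.4 kWh
Tier 1 (0–105 kWh): 105 × $0.23 = $24.15
Tier 2 (105–215 kWh): 110 × $0.29 = $31.9
Above 215 kWh: 135.4 × $0.35 = $47.39
Bill = $103.44

$103.44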